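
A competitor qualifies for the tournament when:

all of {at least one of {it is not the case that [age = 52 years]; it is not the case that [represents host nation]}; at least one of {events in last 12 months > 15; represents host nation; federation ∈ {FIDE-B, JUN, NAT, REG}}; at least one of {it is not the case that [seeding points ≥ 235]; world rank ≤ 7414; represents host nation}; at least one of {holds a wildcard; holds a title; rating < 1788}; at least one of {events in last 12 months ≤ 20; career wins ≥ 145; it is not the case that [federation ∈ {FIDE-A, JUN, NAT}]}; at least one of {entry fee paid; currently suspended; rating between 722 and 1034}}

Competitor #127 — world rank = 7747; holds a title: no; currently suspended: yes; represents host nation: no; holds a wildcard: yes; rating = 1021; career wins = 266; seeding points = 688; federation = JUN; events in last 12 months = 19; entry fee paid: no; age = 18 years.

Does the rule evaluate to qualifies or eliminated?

Atomic conditions:
  age = 52 years: 18 == 52 is false
  represents host nation: no → false
  events in last 12 months > 15: 19 > 15 is true
  federation ∈ {FIDE-B, JUN, NAT, REG}: JUN is in the set → true
  seeding points ≥ 235: 688 ≥ 235 is true
  world rank ≤ 7414: 7747 ≤ 7414 is false
  holds a wildcard: yes → true
  holds a title: no → false
  rating < 1788: 1021 < 1788 is true
  events in last 12 months ≤ 20: 19 ≤ 20 is true
  career wins ≥ 145: 266 ≥ 145 is true
  federation ∈ {FIDE-A, JUN, NAT}: JUN is in the set → true
  entry fee paid: no → false
  currently suspended: yes → true
  rating between 722 and 1034: 1021 in [722, 1034] is true
Combine:
[1.1] NOT false = true
[1.2] NOT false = true
[1] true OR true = true
[2] true OR false OR true = true
[3.1] NOT true = false
[3] false OR false OR false = false
[4] true OR false OR true = true
[5.3] NOT true = false
[5] true OR true OR false = true
[6] false OR true OR true = true
[root] true AND true AND false AND true AND true AND true = false
Overall: false → eliminated

Eliminated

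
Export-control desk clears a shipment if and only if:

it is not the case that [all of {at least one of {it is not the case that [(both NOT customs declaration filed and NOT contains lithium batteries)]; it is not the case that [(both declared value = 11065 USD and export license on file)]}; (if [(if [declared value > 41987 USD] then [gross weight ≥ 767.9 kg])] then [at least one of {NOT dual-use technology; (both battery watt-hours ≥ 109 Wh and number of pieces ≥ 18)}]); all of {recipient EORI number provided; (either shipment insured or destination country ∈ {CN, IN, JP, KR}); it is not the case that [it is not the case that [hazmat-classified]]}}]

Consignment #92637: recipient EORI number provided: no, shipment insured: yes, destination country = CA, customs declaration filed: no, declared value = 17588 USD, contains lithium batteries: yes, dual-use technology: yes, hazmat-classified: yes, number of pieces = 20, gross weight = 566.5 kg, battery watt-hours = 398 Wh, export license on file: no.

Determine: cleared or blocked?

Atomic conditions:
  NOT customs declaration filed: no → true
  NOT contains lithium batteries: yes → false
  declared value = 11065 USD: 17588 == 11065 is false
  export license on file: no → false
  declared value > 41987 USD: 17588 > 41987 is false
  gross weight ≥ 767.9 kg: 566.5 ≥ 767.9 is false
  NOT dual-use technology: yes → false
  battery watt-hours ≥ 109 Wh: 398 ≥ 109 is true
  number of pieces ≥ 18: 20 ≥ 18 is true
  recipient EORI number provided: no → false
  shipment insured: yes → true
  destination country ∈ {CN, IN, JP, KR}: CA is not in the set → false
  hazmat-classified: yes → true
Combine:
[1.1.1.1] true AND false = false
[1.1.1] NOT false = true
[1.1.2.1] false AND false = false
[1.1.2] NOT false = true
[1.1] true OR true = true
[1.2.1] false → false (antecedent false ⇒ implication holds) = true
[1.2.2.2] true AND true = true
[1.2.2] false OR true = true
[1.2] true → true = true
[1.3.2] true OR false = true
[1.3.3.1] NOT true = false
[1.3.3] NOT false = true
[1.3] false AND true AND true = false
[1] true AND true AND false = false
[root] NOT false = true
Overall: true → cleared

Cleared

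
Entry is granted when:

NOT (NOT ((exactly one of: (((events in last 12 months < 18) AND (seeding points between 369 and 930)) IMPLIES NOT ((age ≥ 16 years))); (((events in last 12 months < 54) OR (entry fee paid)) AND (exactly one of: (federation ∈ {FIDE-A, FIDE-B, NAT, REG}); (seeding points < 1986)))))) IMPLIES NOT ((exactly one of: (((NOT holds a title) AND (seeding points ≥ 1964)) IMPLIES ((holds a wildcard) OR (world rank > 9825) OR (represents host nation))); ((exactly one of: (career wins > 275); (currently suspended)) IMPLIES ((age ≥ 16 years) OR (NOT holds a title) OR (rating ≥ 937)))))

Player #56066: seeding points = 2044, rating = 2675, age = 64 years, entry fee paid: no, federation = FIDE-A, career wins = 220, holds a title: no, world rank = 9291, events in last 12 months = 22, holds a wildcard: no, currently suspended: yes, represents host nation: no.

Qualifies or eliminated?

Atomic conditions:
  events in last 12 months < 18: 22 < 18 is false
  seeding points between 369 and 930: 2044 in [369, 930] is false
  age ≥ 16 years: 64 ≥ 16 is true
  events in last 12 months < 54: 22 < 54 is true
  entry fee paid: no → false
  federation ∈ {FIDE-A, FIDE-B, NAT, REG}: FIDE-A is in the set → true
  seeding points < 1986: 2044 < 1986 is false
  NOT holds a title: no → true
  seeding points ≥ 1964: 2044 ≥ 1964 is true
  holds a wildcard: no → false
  world rank > 9825: 9291 > 9825 is false
  represents host nation: no → false
  career wins > 275: 220 > 275 is false
  currently suspended: yes → true
  rating ≥ 937: 2675 ≥ 937 is true
Combine:
[1.1.1.1.1] false AND false = false
[1.1.1.1.2] NOT true = false
[1.1.1.1] false → false (antecedent false ⇒ implication holds) = true
[1.1.1.2.1] true OR false = true
[1.1.1.2.2] exactly-one(true, false) = true
[1.1.1.2] true AND true = true
[1.1.1] exactly-one(true, true) = false
[1.1] NOT false = true
[1] NOT true = false
[2.1.1.1] true AND true = true
[2.1.1.2] false OR false OR false = false
[2.1.1] true → false = false
[2.1.2.1] exactly-one(false, true) = true
[2.1.2.2] true OR true OR true = true
[2.1.2] true → true = true
[2.1] exactly-one(false, true) = true
[2] NOT true = false
[root] false → false (antecedent false ⇒ implication holds) = true
Overall: true → qualifies

Qualifies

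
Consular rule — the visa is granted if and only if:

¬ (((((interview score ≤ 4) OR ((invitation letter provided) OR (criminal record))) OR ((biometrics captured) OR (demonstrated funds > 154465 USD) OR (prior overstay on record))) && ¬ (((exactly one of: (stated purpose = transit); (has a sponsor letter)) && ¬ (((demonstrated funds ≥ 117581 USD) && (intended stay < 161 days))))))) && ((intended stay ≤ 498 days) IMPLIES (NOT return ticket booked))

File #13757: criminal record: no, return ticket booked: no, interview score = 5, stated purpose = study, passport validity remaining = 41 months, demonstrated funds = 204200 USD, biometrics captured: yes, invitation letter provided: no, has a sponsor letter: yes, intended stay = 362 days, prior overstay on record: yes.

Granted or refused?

Atomic conditions:
  interview score ≤ 4: 5 ≤ 4 is false
  invitation letter provided: no → false
  criminal record: no → false
  biometrics captured: yes → true
  demonstrated funds > 154465 USD: 204200 > 154465 is true
  prior overstay on record: yes → true
  stated purpose = transit: study == transit is false
  has a sponsor letter: yes → true
  demonstrated funds ≥ 117581 USD: 204200 ≥ 117581 is true
  intended stay < 161 days: 362 < 161 is false
  intended stay ≤ 498 days: 362 ≤ 498 is true
  NOT return ticket booked: no → true
Combine:
[1.1.1.1.2] false OR false = false
[1.1.1.1] false OR false = false
[1.1.1.2] true OR true OR true = true
[1.1.1] false OR true = true
[1.1.2.1.1] exactly-one(false, true) = true
[1.1.2.1.2.1] true AND false = false
[1.1.2.1.2] NOT false = true
[1.1.2.1] true AND true = true
[1.1.2] NOT true = false
[1.1] true AND false = false
[1] NOT false = true
[2] true → true = true
[root] true AND true = true
Overall: true → granted

Granted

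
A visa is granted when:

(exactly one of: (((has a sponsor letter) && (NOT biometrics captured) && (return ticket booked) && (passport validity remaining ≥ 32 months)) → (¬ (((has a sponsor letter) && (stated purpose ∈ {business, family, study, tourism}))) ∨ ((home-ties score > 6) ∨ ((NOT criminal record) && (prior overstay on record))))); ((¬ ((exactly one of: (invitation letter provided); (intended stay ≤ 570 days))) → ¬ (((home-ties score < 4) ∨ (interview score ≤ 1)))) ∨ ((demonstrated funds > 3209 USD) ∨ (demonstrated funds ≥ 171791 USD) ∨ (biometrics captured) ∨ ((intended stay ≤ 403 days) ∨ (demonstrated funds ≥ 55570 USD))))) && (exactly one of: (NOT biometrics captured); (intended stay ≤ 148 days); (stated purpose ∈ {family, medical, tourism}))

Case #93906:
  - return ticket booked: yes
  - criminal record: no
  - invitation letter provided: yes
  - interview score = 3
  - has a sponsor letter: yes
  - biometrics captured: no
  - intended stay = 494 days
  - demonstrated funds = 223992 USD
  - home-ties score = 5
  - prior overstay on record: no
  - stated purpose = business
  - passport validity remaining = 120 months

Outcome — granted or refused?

Atomic conditions:
  has a sponsor letter: yes → true
  NOT biometrics captured: no → true
  return ticket booked: yes → true
  passport validity remaining ≥ 32 months: 120 ≥ 32 is true
  stated purpose ∈ {business, family, study, tourism}: business is in the set → true
  home-ties score > 6: 5 > 6 is false
  NOT criminal record: no → true
  prior overstay on record: no → false
  invitation letter provided: yes → true
  intended stay ≤ 570 days: 494 ≤ 570 is true
  home-ties score < 4: 5 < 4 is false
  interview score ≤ 1: 3 ≤ 1 is false
  demonstrated funds > 3209 USD: 223992 > 3209 is true
  demonstrated funds ≥ 171791 USD: 223992 ≥ 171791 is true
  biometrics captured: no → false
  intended stay ≤ 403 days: 494 ≤ 403 is false
  demonstrated funds ≥ 55570 USD: 223992 ≥ 55570 is true
  intended stay ≤ 148 days: 494 ≤ 148 is false
  stated purpose ∈ {family, medical, tourism}: business is not in the set → false
Combine:
[1.1.1] true AND true AND true AND true = true
[1.1.2.1.1] true AND true = true
[1.1.2.1] NOT true = false
[1.1.2.2.2] true AND false = false
[1.1.2.2] false OR false = false
[1.1.2] false OR false = false
[1.1] true → false = false
[1.2.1.1.1] exactly-one(true, true) = false
[1.2.1.1] NOT false = true
[1.2.1.2.1] false OR false = false
[1.2.1.2] NOT false = true
[1.2.1] true → true = true
[1.2.2.4] false OR true = true
[1.2.2] true OR true OR false OR true = true
[1.2] true OR true = true
[1] exactly-one(false, true) = true
[2] exactly-one(true, false, false) = true
[root] true AND true = true
Overall: true → granted

Granted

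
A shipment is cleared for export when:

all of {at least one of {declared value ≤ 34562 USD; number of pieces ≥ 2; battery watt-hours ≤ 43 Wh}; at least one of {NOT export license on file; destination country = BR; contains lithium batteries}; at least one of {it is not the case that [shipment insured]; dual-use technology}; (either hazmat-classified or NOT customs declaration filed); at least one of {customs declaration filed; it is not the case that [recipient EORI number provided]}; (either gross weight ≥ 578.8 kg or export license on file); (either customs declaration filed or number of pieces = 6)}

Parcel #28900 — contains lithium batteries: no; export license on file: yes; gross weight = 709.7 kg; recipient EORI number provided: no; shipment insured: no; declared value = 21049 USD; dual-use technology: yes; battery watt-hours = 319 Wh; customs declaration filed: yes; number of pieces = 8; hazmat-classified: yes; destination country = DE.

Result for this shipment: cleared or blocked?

Blocked

Atomic conditions:
  declared value ≤ 34562 USD: 21049 ≤ 34562 is true
  number of pieces ≥ 2: 8 ≥ 2 is true
  battery watt-hours ≤ 43 Wh: 319 ≤ 43 is false
  NOT export license on file: yes → false
  destination country = BR: DE == BR is false
  contains lithium batteries: no → false
  shipment insured: no → false
  dual-use technology: yes → true
  hazmat-classified: yes → true
  NOT customs declaration filed: yes → false
  customs declaration filed: yes → true
  recipient EORI number provided: no → false
  gross weight ≥ 578.8 kg: 709.7 ≥ 578.8 is true
  export license on file: yes → true
  number of pieces = 6: 8 == 6 is false
Combine:
[1] true OR true OR false = true
[2] false OR false OR false = false
[3.1] NOT false = true
[3] true OR true = true
[4] true OR false = true
[5.2] NOT false = true
[5] true OR true = true
[6] true OR true = true
[7] true OR false = true
[root] true AND false AND true AND true AND true AND true AND true = false
Overall: false → blocked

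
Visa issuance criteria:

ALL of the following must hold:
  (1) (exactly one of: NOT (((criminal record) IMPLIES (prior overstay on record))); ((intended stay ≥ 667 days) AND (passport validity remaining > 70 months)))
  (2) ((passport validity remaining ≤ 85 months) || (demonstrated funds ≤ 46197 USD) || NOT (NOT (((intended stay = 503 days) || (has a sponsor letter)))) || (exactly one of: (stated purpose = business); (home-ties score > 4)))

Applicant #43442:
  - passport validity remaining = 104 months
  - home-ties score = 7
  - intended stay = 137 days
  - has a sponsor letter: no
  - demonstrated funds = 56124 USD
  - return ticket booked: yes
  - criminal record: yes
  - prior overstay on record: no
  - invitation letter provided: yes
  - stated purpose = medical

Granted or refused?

Granted

Atomic conditions:
  criminal record: yes → true
  prior overstay on record: no → false
  intended stay ≥ 667 days: 137 ≥ 667 is false
  passport validity remaining > 70 months: 104 > 70 is true
  passport validity remaining ≤ 85 months: 104 ≤ 85 is false
  demonstrated funds ≤ 46197 USD: 56124 ≤ 46197 is false
  intended stay = 503 days: 137 == 503 is false
  has a sponsor letter: no → false
  stated purpose = business: medical == business is false
  home-ties score > 4: 7 > 4 is true
Combine:
[1.1.1] true → false = false
[1.1] NOT false = true
[1.2] false AND true = false
[1] exactly-one(true, false) = true
[2.3.1.1] false OR false = false
[2.3.1] NOT false = true
[2.3] NOT true = false
[2.4] exactly-one(false, true) = true
[2] false OR false OR false OR true = true
[root] true AND true = true
Overall: true → granted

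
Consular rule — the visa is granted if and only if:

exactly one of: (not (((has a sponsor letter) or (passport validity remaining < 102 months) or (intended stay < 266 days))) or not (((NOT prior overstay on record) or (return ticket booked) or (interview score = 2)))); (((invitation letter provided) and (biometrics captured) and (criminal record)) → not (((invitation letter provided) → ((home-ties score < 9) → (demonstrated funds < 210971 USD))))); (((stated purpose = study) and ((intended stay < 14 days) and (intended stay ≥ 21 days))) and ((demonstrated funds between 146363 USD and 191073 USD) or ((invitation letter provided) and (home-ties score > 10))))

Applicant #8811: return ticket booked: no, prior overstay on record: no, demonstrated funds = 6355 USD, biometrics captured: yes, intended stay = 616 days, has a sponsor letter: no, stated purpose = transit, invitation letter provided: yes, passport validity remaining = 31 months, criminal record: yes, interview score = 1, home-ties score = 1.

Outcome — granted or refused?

Refused

Atomic conditions:
  has a sponsor letter: no → false
  passport validity remaining < 102 months: 31 < 102 is true
  intended stay < 266 days: 616 < 266 is false
  NOT prior overstay on record: no → true
  return ticket booked: no → false
  interview score = 2: 1 == 2 is false
  invitation letter provided: yes → true
  biometrics captured: yes → true
  criminal record: yes → true
  home-ties score < 9: 1 < 9 is true
  demonstrated funds < 210971 USD: 6355 < 210971 is true
  stated purpose = study: transit == study is false
  intended stay < 14 days: 616 < 14 is false
  intended stay ≥ 21 days: 616 ≥ 21 is true
  demonstrated funds between 146363 USD and 191073 USD: 6355 in [146363, 191073] is false
  home-ties score > 10: 1 > 10 is false
Combine:
[1.1.1] false OR true OR false = true
[1.1] NOT true = false
[1.2.1] true OR false OR false = true
[1.2] NOT true = false
[1] false OR false = false
[2.1] true AND true AND true = true
[2.2.1.2] true → true = true
[2.2.1] true → true = true
[2.2] NOT true = false
[2] true → false = false
[3.1.2] false AND true = false
[3.1] false AND false = false
[3.2.2] true AND false = false
[3.2] false OR false = false
[3] false AND false = false
[root] exactly-one(false, false, false) = false
Overall: false → refused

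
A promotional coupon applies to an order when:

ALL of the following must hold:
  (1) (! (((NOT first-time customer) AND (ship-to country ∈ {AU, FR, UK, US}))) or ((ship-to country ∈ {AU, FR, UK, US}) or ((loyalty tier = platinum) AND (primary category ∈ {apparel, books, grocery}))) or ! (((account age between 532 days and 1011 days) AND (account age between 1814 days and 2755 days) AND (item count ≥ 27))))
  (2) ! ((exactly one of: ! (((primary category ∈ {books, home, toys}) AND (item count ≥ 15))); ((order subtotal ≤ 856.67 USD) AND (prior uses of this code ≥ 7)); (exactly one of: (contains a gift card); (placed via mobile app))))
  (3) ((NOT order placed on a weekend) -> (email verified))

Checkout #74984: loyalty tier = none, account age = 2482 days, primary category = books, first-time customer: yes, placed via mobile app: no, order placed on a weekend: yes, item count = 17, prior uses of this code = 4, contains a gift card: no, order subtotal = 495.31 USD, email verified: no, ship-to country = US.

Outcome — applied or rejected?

Applied

Atomic conditions:
  NOT first-time customer: yes → false
  ship-to country ∈ {AU, FR, UK, US}: US is in the set → true
  loyalty tier = platinum: none == platinum is false
  primary category ∈ {apparel, books, grocery}: books is in the set → true
  account age between 532 days and 1011 days: 2482 in [532, 1011] is false
  account age between 1814 days and 2755 days: 2482 in [1814, 2755] is true
  item count ≥ 27: 17 ≥ 27 is false
  primary category ∈ {books, home, toys}: books is in the set → true
  item count ≥ 15: 17 ≥ 15 is true
  order subtotal ≤ 856.67 USD: 495.31 ≤ 856.67 is true
  prior uses of this code ≥ 7: 4 ≥ 7 is false
  contains a gift card: no → false
  placed via mobile app: no → false
  NOT order placed on a weekend: yes → false
  email verified: no → false
Combine:
[1.1.1] false AND true = false
[1.1] NOT false = true
[1.2.2] false AND true = false
[1.2] true OR false = true
[1.3.1] false AND true AND false = false
[1.3] NOT false = true
[1] true OR true OR true = true
[2.1.1.1] true AND true = true
[2.1.1] NOT true = false
[2.1.2] true AND false = false
[2.1.3] exactly-one(false, false) = false
[2.1] exactly-one(false, false, false) = false
[2] NOT false = true
[3] false → false (antecedent false ⇒ implication holds) = true
[root] true AND true AND true = true
Overall: true → applied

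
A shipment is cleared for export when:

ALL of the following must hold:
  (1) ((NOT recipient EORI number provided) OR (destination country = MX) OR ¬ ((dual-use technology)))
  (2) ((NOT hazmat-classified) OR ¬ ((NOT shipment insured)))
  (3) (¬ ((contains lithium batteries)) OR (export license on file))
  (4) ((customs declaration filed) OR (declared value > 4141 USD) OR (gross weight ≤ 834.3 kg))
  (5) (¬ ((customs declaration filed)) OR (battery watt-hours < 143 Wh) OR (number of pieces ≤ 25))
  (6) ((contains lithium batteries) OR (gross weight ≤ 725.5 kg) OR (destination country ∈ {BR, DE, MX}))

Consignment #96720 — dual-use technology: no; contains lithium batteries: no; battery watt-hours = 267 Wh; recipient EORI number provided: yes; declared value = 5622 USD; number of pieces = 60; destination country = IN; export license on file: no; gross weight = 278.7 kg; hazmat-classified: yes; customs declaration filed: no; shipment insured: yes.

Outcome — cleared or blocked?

Atomic conditions:
  NOT recipient EORI number provided: yes → false
  destination country = MX: IN == MX is false
  dual-use technology: no → false
  NOT hazmat-classified: yes → false
  NOT shipment insured: yes → false
  contains lithium batteries: no → false
  export license on file: no → false
  customs declaration filed: no → false
  declared value > 4141 USD: 5622 > 4141 is true
  gross weight ≤ 834.3 kg: 278.7 ≤ 834.3 is true
  battery watt-hours < 143 Wh: 267 < 143 is false
  number of pieces ≤ 25: 60 ≤ 25 is false
  gross weight ≤ 725.5 kg: 278.7 ≤ 725.5 is true
  destination country ∈ {BR, DE, MX}: IN is not in the set → false
Combine:
[1.3] NOT false = true
[1] false OR false OR true = true
[2.2] NOT false = true
[2] false OR true = true
[3.1] NOT false = true
[3] true OR false = true
[4] false OR true OR true = true
[5.1] NOT false = true
[5] true OR false OR false = true
[6] false OR true OR false = true
[root] true AND true AND true AND true AND true AND true = true
Overall: true → cleared

Cleared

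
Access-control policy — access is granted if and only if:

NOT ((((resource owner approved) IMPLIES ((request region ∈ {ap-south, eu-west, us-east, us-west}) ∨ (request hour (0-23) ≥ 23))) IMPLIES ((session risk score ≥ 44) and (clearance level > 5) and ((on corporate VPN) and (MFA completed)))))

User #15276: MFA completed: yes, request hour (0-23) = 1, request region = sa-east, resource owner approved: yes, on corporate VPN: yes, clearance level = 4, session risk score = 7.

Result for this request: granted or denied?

Denied

Atomic conditions:
  resource owner approved: yes → true
  request region ∈ {ap-south, eu-west, us-east, us-west}: sa-east is not in the set → false
  request hour (0-23) ≥ 23: 1 ≥ 23 is false
  session risk score ≥ 44: 7 ≥ 44 is false
  clearance level > 5: 4 > 5 is false
  on corporate VPN: yes → true
  MFA completed: yes → true
Combine:
[1.1.2] false OR false = false
[1.1] true → false = false
[1.2.3] true AND true = true
[1.2] false AND false AND true = false
[1] false → false (antecedent false ⇒ implication holds) = true
[root] NOT true = false
Overall: false → denied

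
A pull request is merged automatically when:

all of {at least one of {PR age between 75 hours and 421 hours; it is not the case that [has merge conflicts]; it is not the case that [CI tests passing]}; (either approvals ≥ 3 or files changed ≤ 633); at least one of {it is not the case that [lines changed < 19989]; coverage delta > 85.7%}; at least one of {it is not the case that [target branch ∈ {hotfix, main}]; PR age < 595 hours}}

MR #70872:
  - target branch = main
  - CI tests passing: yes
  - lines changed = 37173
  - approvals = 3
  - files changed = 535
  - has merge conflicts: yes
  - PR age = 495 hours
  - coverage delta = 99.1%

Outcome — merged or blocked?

Atomic conditions:
  PR age between 75 hours and 421 hours: 495 in [75, 421] is false
  has merge conflicts: yes → true
  CI tests passing: yes → true
  approvals ≥ 3: 3 ≥ 3 is true
  files changed ≤ 633: 535 ≤ 633 is true
  lines changed < 19989: 37173 < 19989 is false
  coverage delta > 85.7%: 99.1 > 85.7 is true
  target branch ∈ {hotfix, main}: main is in the set → true
  PR age < 595 hours: 495 < 595 is true
Combine:
[1.2] NOT true = false
[1.3] NOT true = false
[1] false OR false OR false = false
[2] true OR true = true
[3.1] NOT false = true
[3] true OR true = true
[4.1] NOT true = false
[4] false OR true = true
[root] false AND true AND true AND true = false
Overall: false → blocked

Blocked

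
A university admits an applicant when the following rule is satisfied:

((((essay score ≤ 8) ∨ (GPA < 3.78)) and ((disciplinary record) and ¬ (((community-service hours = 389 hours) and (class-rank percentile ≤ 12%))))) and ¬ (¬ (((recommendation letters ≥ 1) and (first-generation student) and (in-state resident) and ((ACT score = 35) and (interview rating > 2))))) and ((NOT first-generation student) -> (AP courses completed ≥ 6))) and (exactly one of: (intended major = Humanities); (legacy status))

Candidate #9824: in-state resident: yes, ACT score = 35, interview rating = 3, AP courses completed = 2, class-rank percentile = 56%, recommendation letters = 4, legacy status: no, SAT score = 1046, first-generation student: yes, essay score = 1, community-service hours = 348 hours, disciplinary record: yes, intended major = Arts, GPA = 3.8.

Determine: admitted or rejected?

Atomic conditions:
  essay score ≤ 8: 1 ≤ 8 is true
  GPA < 3.78: 3.8 < 3.78 is false
  disciplinary record: yes → true
  community-service hours = 389 hours: 348 == 389 is false
  class-rank percentile ≤ 12%: 56 ≤ 12 is false
  recommendation letters ≥ 1: 4 ≥ 1 is true
  first-generation student: yes → true
  in-state resident: yes → true
  ACT score = 35: 35 == 35 is true
  interview rating > 2: 3 > 2 is true
  NOT first-generation student: yes → false
  AP courses completed ≥ 6: 2 ≥ 6 is false
  intended major = Humanities: Arts == Humanities is false
  legacy status: no → false
Combine:
[1.1.1] true OR false = true
[1.1.2.2.1] false AND false = false
[1.1.2.2] NOT false = true
[1.1.2] true AND true = true
[1.1] true AND true = true
[1.2.1.1.4] true AND true = true
[1.2.1.1] true AND true AND true AND true = true
[1.2.1] NOT true = false
[1.2] NOT false = true
[1.3] false → false (antecedent false ⇒ implication holds) = true
[1] true AND true AND true = true
[2] exactly-one(false, false) = false
[root] true AND false = false
Overall: false → rejected

Rejected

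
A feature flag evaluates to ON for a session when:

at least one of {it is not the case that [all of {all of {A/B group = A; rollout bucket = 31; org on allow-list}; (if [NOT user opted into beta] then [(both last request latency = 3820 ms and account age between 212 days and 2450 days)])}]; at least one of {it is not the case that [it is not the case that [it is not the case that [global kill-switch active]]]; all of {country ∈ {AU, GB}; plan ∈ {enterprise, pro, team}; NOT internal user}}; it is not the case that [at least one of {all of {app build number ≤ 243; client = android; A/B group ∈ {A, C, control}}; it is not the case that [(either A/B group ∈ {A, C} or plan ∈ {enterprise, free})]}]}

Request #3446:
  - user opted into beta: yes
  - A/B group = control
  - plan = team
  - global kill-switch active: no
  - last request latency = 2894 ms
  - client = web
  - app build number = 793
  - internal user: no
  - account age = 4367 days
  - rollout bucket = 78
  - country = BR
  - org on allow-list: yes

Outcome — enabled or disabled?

Atomic conditions:
  A/B group = A: control == A is false
  rollout bucket = 31: 78 == 31 is false
  org on allow-list: yes → true
  NOT user opted into beta: yes → false
  last request latency = 3820 ms: 2894 == 3820 is false
  account age between 212 days and 2450 days: 4367 in [212, 2450] is false
  global kill-switch active: no → false
  country ∈ {AU, GB}: BR is not in the set → false
  plan ∈ {enterprise, pro, team}: team is in the set → true
  NOT internal user: no → true
  app build number ≤ 243: 793 ≤ 243 is false
  client = android: web == android is false
  A/B group ∈ {A, C, control}: control is in the set → true
  A/B group ∈ {A, C}: control is not in the set → false
  plan ∈ {enterprise, free}: team is not in the set → false
Combine:
[1.1.1] false AND false AND true = false
[1.1.2.2] false AND false = false
[1.1.2] false → false (antecedent false ⇒ implication holds) = true
[1.1] false AND true = false
[1] NOT false = true
[2.1.1.1] NOT false = true
[2.1.1] NOT true = false
[2.1] NOT false = true
[2.2] false AND true AND true = false
[2] true OR false = true
[3.1.1] false AND false AND true = false
[3.1.2.1] false OR false = false
[3.1.2] NOT false = true
[3.1] false OR true = true
[3] NOT true = false
[root] true OR true OR false = true
Overall: true → enabled

Enabled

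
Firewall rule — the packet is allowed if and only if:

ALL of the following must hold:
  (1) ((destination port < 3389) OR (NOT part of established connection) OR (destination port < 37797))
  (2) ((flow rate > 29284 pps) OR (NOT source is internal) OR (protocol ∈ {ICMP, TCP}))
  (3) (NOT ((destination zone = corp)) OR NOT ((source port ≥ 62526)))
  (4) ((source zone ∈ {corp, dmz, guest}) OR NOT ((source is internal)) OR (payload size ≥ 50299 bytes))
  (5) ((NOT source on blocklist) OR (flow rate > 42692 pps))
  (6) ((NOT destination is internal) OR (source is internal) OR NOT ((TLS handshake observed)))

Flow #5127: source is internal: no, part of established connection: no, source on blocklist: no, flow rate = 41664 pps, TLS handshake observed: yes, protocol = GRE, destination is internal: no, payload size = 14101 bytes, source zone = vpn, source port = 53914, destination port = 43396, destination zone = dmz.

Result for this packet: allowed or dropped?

Atomic conditions:
  destination port < 3389: 43396 < 3389 is false
  NOT part of established connection: no → true
  destination port < 37797: 43396 < 37797 is false
  flow rate > 29284 pps: 41664 > 29284 is true
  NOT source is internal: no → true
  protocol ∈ {ICMP, TCP}: GRE is not in the set → false
  destination zone = corp: dmz == corp is false
  source port ≥ 62526: 53914 ≥ 62526 is false
  source zone ∈ {corp, dmz, guest}: vpn is not in the set → false
  source is internal: no → false
  payload size ≥ 50299 bytes: 14101 ≥ 50299 is false
  NOT source on blocklist: no → true
  flow rate > 42692 pps: 41664 > 42692 is false
  NOT destination is internal: no → true
  TLS handshake observed: yes → true
Combine:
[1] false OR true OR false = true
[2] true OR true OR false = true
[3.1] NOT false = true
[3.2] NOT false = true
[3] true OR true = true
[4.2] NOT false = true
[4] false OR true OR false = true
[5] true OR false = true
[6.3] NOT true = false
[6] true OR false OR false = true
[root] true AND true AND true AND true AND true AND true = true
Overall: true → allowed

Allowed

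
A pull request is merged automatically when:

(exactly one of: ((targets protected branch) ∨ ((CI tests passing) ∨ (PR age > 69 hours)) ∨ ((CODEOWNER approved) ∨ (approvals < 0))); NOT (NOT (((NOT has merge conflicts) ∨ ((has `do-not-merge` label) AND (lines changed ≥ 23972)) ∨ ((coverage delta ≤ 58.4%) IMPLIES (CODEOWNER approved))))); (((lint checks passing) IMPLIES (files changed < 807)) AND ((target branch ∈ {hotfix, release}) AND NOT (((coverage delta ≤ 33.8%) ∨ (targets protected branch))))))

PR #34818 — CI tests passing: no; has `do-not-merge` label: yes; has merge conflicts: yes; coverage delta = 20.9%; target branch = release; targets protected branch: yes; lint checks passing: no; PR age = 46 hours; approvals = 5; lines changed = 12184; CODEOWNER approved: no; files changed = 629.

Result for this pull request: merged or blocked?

Merged

Atomic conditions:
  targets protected branch: yes → true
  CI tests passing: no → false
  PR age > 69 hours: 46 > 69 is false
  CODEOWNER approved: no → false
  approvals < 0: 5 < 0 is false
  NOT has merge conflicts: yes → false
  has `do-not-merge` label: yes → true
  lines changed ≥ 23972: 12184 ≥ 23972 is false
  coverage delta ≤ 58.4%: 20.9 ≤ 58.4 is true
  lint checks passing: no → false
  files changed < 807: 629 < 807 is true
  target branch ∈ {hotfix, release}: release is in the set → true
  coverage delta ≤ 33.8%: 20.9 ≤ 33.8 is true
Combine:
[1.2] false OR false = false
[1.3] false OR false = false
[1] true OR false OR false = true
[2.1.1.2] true AND false = false
[2.1.1.3] true → false = false
[2.1.1] false OR false OR false = false
[2.1] NOT false = true
[2] NOT true = false
[3.1] false → true (antecedent false ⇒ implication holds) = true
[3.2.2.1] true OR true = true
[3.2.2] NOT true = false
[3.2] true AND false = false
[3] true AND false = false
[root] exactly-one(true, false, false) = true
Overall: true → merged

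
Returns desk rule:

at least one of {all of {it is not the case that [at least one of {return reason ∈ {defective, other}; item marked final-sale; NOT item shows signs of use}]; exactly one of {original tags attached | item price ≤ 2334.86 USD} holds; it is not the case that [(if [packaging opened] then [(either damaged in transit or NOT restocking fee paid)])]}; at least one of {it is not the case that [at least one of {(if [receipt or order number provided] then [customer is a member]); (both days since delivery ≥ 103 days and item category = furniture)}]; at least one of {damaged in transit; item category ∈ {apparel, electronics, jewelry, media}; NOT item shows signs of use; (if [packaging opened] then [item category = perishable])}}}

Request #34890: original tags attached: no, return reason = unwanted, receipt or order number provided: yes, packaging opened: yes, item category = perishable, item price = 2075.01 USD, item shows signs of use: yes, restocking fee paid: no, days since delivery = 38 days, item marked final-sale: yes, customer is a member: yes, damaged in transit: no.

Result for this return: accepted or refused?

Accepted

Atomic conditions:
  return reason ∈ {defective, other}: unwanted is not in the set → false
  item marked final-sale: yes → true
  NOT item shows signs of use: yes → false
  original tags attached: no → false
  item price ≤ 2334.86 USD: 2075.01 ≤ 2334.86 is true
  packaging opened: yes → true
  damaged in transit: no → false
  NOT restocking fee paid: no → true
  receipt or order number provided: yes → true
  customer is a member: yes → true
  days since delivery ≥ 103 days: 38 ≥ 103 is false
  item category = furniture: perishable == furniture is false
  item category ∈ {apparel, electronics, jewelry, media}: perishable is not in the set → false
  item category = perishable: perishable == perishable is true
Combine:
[1.1.1] false OR true OR false = true
[1.1] NOT true = false
[1.2] exactly-one(false, true) = true
[1.3.1.2] false OR true = true
[1.3.1] true → true = true
[1.3] NOT true = false
[1] false AND true AND false = false
[2.1.1.1] true → true = true
[2.1.1.2] false AND false = false
[2.1.1] true OR false = true
[2.1] NOT true = false
[2.2.4] true → true = true
[2.2] false OR false OR false OR true = true
[2] false OR true = true
[root] false OR true = true
Overall: true → accepted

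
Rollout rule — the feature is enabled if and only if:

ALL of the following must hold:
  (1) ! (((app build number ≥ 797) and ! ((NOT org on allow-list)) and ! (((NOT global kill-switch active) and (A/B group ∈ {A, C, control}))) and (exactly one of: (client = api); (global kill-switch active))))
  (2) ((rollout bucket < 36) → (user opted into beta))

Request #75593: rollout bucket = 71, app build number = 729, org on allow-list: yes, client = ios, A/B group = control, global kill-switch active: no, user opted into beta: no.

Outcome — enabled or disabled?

Enabled

Atomic conditions:
  app build number ≥ 797: 729 ≥ 797 is false
  NOT org on allow-list: yes → false
  NOT global kill-switch active: no → true
  A/B group ∈ {A, C, control}: control is in the set → true
  client = api: ios == api is false
  global kill-switch active: no → false
  rollout bucket < 36: 71 < 36 is false
  user opted into beta: no → false
Combine:
[1.1.2] NOT false = true
[1.1.3.1] true AND true = true
[1.1.3] NOT true = false
[1.1.4] exactly-one(false, false) = false
[1.1] false AND true AND false AND false = false
[1] NOT false = true
[2] false → false (antecedent false ⇒ implication holds) = true
[root] true AND true = true
Overall: true → enabled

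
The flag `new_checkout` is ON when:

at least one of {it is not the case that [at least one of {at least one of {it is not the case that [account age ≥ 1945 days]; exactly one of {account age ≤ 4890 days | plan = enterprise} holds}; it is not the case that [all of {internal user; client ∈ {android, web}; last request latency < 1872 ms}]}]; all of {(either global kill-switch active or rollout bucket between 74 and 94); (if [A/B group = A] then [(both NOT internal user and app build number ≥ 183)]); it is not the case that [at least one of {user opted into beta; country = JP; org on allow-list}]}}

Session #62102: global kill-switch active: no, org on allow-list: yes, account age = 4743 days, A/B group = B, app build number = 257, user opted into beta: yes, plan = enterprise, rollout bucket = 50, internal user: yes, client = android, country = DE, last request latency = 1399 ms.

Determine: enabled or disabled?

Enabled

Atomic conditions:
  account age ≥ 1945 days: 4743 ≥ 1945 is true
  account age ≤ 4890 days: 4743 ≤ 4890 is true
  plan = enterprise: enterprise == enterprise is true
  internal user: yes → true
  client ∈ {android, web}: android is in the set → true
  last request latency < 1872 ms: 1399 < 1872 is true
  global kill-switch active: no → false
  rollout bucket between 74 and 94: 50 in [74, 94] is false
  A/B group = A: B == A is false
  NOT internal user: yes → false
  app build number ≥ 183: 257 ≥ 183 is true
  user opted into beta: yes → true
  country = JP: DE == JP is false
  org on allow-list: yes → true
Combine:
[1.1.1.1] NOT true = false
[1.1.1.2] exactly-one(true, true) = false
[1.1.1] false OR false = false
[1.1.2.1] true AND true AND true = true
[1.1.2] NOT true = false
[1.1] false OR false = false
[1] NOT false = true
[2.1] false OR false = false
[2.2.2] false AND true = false
[2.2] false → false (antecedent false ⇒ implication holds) = true
[2.3.1] true OR false OR true = true
[2.3] NOT true = false
[2] false AND true AND false = false
[root] true OR false = true
Overall: true → enabled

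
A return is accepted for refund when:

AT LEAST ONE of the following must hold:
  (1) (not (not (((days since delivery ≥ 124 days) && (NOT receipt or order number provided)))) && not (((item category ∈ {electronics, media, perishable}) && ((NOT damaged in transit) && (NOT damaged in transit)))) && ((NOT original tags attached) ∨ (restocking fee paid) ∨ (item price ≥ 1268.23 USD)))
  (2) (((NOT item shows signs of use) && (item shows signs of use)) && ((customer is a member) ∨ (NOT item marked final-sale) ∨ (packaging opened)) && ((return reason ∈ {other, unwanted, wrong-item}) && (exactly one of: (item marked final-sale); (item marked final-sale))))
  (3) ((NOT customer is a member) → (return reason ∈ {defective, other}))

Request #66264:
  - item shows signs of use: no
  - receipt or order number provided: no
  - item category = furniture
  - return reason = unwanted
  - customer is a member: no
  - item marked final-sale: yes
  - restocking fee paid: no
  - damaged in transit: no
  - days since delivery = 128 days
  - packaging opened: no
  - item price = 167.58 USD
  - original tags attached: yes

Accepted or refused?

Atomic conditions:
  days since delivery ≥ 124 days: 128 ≥ 124 is true
  NOT receipt or order number provided: no → true
  item category ∈ {electronics, media, perishable}: furniture is not in the set → false
  NOT damaged in transit: no → true
  NOT original tags attached: yes → false
  restocking fee paid: no → false
  item price ≥ 1268.23 USD: 167.58 ≥ 1268.23 is false
  NOT item shows signs of use: no → true
  item shows signs of use: no → false
  customer is a member: no → false
  NOT item marked final-sale: yes → false
  packaging opened: no → false
  return reason ∈ {other, unwanted, wrong-item}: unwanted is in the set → true
  item marked final-sale: yes → true
  NOT customer is a member: no → true
  return reason ∈ {defective, other}: unwanted is not in the set → false
Combine:
[1.1.1.1] true AND true = true
[1.1.1] NOT true = false
[1.1] NOT false = true
[1.2.1.2] true AND true = true
[1.2.1] false AND true = false
[1.2] NOT false = true
[1.3] false OR false OR false = false
[1] true AND true AND false = false
[2.1] true AND false = false
[2.2] false OR false OR false = false
[2.3.2] exactly-one(true, true) = false
[2.3] true AND false = false
[2] false AND false AND false = false
[3] true → false = false
[root] false OR false OR false = false
Overall: false → refused

Refused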